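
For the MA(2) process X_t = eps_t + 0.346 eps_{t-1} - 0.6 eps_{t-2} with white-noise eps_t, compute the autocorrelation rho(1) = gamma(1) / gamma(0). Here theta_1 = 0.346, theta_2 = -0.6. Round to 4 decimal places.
\rho(1) = 0.0935

For an MA(q) process with theta_0 = 1, the autocovariance is
  gamma(k) = sigma^2 * sum_{i=0..q-k} theta_i * theta_{i+k},
and rho(k) = gamma(k) / gamma(0). Sigma^2 cancels.
  numerator   = (1)*(0.346) + (0.346)*(-0.6) = 0.1384.
  denominator = (1)^2 + (0.346)^2 + (-0.6)^2 = 1.479716.
  rho(1) = 0.1384 / 1.479716 = 0.0935.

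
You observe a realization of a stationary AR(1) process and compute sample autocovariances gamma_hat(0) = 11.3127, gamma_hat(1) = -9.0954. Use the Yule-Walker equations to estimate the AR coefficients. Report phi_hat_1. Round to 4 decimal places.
\hat\phi_{1} = -0.8040

The Yule-Walker equations for an AR(p) process read, in matrix form,
  Gamma_p phi = r_p,   with   (Gamma_p)_{ij} = gamma(|i - j|),
                       (r_p)_i = gamma(i),   i,j = 1..p.
Substitute the sample gammas (Toeplitz matrix and right-hand side of size 1):
  Gamma_p = [[11.3127]]
  r_p     = [-9.0954]
With p = 1 this is the single equation gamma(0) phi_1 = gamma(1):
  phi_hat_1 = gamma(1) / gamma(0) = -9.0954 / 11.3127 = -0.8040.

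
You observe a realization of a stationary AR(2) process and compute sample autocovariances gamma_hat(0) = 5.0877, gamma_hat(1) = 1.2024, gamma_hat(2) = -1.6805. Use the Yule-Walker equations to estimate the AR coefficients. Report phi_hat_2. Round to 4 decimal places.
\hat\phi_{2} = -0.4090

The Yule-Walker equations for an AR(p) process read, in matrix form,
  Gamma_p phi = r_p,   with   (Gamma_p)_{ij} = gamma(|i - j|),
                       (r_p)_i = gamma(i),   i,j = 1..p.
Substitute the sample gammas (Toeplitz matrix and right-hand side of size 2):
  Gamma_p = [[5.0877, 1.2024], [1.2024, 5.0877]]
  r_p     = [1.2024, -1.6805]
Written out:
  5.0877 phi_1 + 1.2024 phi_2 = 1.2024
  1.2024 phi_1 + 5.0877 phi_2 = -1.6805
Solve by Cramer's rule:
  det = gamma(0)^2 - gamma(1)^2 = (5.0877)^2 - (1.2024)^2 = 25.88469129 - 1.44576576 = 24.43892553
  phi_hat_1 = [gamma(1) gamma(0) - gamma(1) gamma(2)] / det = [(1.2024)(5.0877) - (1.2024)(-1.6805)] / 24.43892553 = 8.13808368 / 24.43892553 = 0.333
  phi_hat_2 = [gamma(0) gamma(2) - gamma(1)^2] / det = [(5.0877)(-1.6805) - (1.2024)^2] / 24.43892553 = -9.99564561 / 24.43892553 = -0.409
So phi_hat = [0.3330, -0.4090].
Therefore phi_hat_2 = -0.4090.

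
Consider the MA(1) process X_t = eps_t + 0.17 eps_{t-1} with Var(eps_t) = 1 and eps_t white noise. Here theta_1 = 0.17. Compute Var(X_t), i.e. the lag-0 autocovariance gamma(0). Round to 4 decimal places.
\gamma(0) = 1.0289

For an MA(q) process X_t = eps_t + sum_i theta_i eps_{t-i} with
Var(eps_t) = sigma^2, the variance is
  gamma(0) = sigma^2 * (1 + sum_i theta_i^2).
  sum_i theta_i^2 = (0.17)^2 = 0.0289.
  gamma(0) = 1 * (1 + 0.0289) = 1 * 1.0289 = 1.0289.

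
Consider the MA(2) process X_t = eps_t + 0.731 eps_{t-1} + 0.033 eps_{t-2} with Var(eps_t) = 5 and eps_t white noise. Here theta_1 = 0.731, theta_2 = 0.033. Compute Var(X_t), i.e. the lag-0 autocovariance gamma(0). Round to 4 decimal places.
\gamma(0) = 7.6773

For an MA(q) process X_t = eps_t + sum_i theta_i eps_{t-i} with
Var(eps_t) = sigma^2, the variance is
  gamma(0) = sigma^2 * (1 + sum_i theta_i^2).
  sum_i theta_i^2 = (0.731)^2 + (0.033)^2 = 0.534361 + 0.001089 = 0.53545.
  gamma(0) = 5 * (1 + 0.53545) = 5 * 1.53545 = 7.67725, which rounds to 7.6773.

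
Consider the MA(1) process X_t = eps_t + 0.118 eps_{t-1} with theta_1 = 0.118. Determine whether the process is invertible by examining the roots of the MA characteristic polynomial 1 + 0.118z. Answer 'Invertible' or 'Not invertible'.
\text{Invertible}

The MA(q) characteristic polynomial is P(z) = 1 + 0.118z.
Invertibility requires all roots to lie outside the unit circle, i.e. |z| > 1 for every root.
This is linear in z: 1 + (0.118) z = 0  =>  z = -1/(0.118) = -8.474576,  |z| = 8.474576.
Moduli of all roots: 8.4746.
All moduli strictly greater than 1? Yes.
Verdict: Invertible.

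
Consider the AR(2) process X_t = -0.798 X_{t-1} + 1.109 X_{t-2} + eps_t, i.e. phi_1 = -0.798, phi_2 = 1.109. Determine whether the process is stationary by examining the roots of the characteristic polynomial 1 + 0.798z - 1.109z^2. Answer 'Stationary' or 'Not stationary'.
\text{Not stationary}

The AR(p) characteristic polynomial is P(z) = 1 + 0.798z - 1.109z^2.
Stationarity requires all roots to lie outside the unit circle, i.e. |z| > 1 for every root.
Set 1 + (0.798) z + (-1.109) z^2 = 0, i.e. a z^2 + b z + c = 0 with a = -1.109, b = 0.798, c = 1.
Discriminant D = b^2 - 4ac = (0.798)^2 - 4*(-1.109)*1 = 0.636804 - (-4.436) = 5.072804.
D >= 0, so the roots are real: z = (-b +/- sqrt(D)) / (2a) = (-0.798 +/- 2.252289) / (-2.218).
  z_1 = (-0.798 + 2.252289) / (-2.218) = -0.6557,   |z_1| = 0.6557.
  z_2 = (-0.798 - 2.252289) / (-2.218) = 1.3752,   |z_2| = 1.3752.
Moduli of all roots: 0.6557, 1.3752.
All moduli strictly greater than 1? No.
Verdict: Not stationary.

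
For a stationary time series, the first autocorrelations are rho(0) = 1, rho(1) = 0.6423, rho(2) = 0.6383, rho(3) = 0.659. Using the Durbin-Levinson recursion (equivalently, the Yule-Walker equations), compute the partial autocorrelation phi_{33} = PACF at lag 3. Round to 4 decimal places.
\phi_{33} = 0.3190

The PACF at lag k is phi_{kk}, the last component of the solution
to the Yule-Walker system G_k phi = r_k where
  (G_k)_{ij} = rho(|i - j|), (r_k)_i = rho(i), i,j = 1..k.
Equivalently, Durbin-Levinson gives phi_{kk} iteratively:
  phi_{11} = rho(1)
  phi_{kk} = [rho(k) - sum_{j=1..k-1} phi_{k-1,j} rho(k-j)]
            / [1 - sum_{j=1..k-1} phi_{k-1,j} rho(j)],
  phi_{k,j} = phi_{k-1,j} - phi_{kk} phi_{k-1,k-j},  j = 1..k-1.
Step k = 1:
  phi_11 = rho(1) = 0.6423.
Step k = 2:
  phi_22 = [rho(2) - phi_11 rho(1)] / [1 - phi_11 rho(1)] = [0.6383 - (0.6423)(0.6423)] / [1 - (0.6423)(0.6423)]
         = 0.22575071 / 0.58745071 = 0.384289.
  Update: phi_21 = phi_11 - phi_22 phi_11 = 0.6423 - (0.384289)(0.6423) = 0.395471.
Step k = 3:
  phi_33 = [rho(3) - phi_21 rho(2) - phi_22 rho(1)] / [1 - phi_21 rho(1) - phi_22 rho(2)]
    numerator   = 0.659 - (0.395471)(0.6383) - (0.384289)(0.6423) = 0.15974198
    denominator = 1 - (0.395471)(0.6423) - (0.384289)(0.6383) = 0.50069725
  phi_33 = 0.15974198 / 0.50069725 = 0.319.
Therefore phi_{33} = 0.3190.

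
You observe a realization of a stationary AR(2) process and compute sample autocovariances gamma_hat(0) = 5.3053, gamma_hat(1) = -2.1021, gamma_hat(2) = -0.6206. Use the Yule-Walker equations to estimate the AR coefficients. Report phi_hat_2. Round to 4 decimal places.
\hat\phi_{2} = -0.3250

The Yule-Walker equations for an AR(p) process read, in matrix form,
  Gamma_p phi = r_p,   with   (Gamma_p)_{ij} = gamma(|i - j|),
                       (r_p)_i = gamma(i),   i,j = 1..p.
Substitute the sample gammas (Toeplitz matrix and right-hand side of size 2):
  Gamma_p = [[5.3053, -2.1021], [-2.1021, 5.3053]]
  r_p     = [-2.1021, -0.6206]
Written out:
  5.3053 phi_1 - 2.1021 phi_2 = -2.1021
  -2.1021 phi_1 + 5.3053 phi_2 = -0.6206
Solve by Cramer's rule:
  det = gamma(0)^2 - gamma(1)^2 = (5.3053)^2 - (-2.1021)^2 = 28.14620809 - 4.41882441 = 23.72738368
  phi_hat_1 = [gamma(1) gamma(0) - gamma(1) gamma(2)] / det = [(-2.1021)(5.3053) - (-2.1021)(-0.6206)] / 23.72738368 = -12.45683439 / 23.72738368 = -0.525
  phi_hat_2 = [gamma(0) gamma(2) - gamma(1)^2] / det = [(5.3053)(-0.6206) - (-2.1021)^2] / 23.72738368 = -7.71129359 / 23.72738368 = -0.325
So phi_hat = [-0.5250, -0.3250].
Therefore phi_hat_2 = -0.3250.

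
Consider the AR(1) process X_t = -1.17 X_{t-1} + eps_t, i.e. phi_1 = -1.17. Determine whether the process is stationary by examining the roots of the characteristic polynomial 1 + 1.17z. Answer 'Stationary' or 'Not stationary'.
\text{Not stationary}

The AR(p) characteristic polynomial is P(z) = 1 + 1.17z.
Stationarity requires all roots to lie outside the unit circle, i.e. |z| > 1 for every root.
This is linear in z: 1 + (1.17) z = 0  =>  z = -1/(1.17) = -0.854701,  |z| = 0.854701.
Moduli of all roots: 0.8547.
All moduli strictly greater than 1? No.
Verdict: Not stationary.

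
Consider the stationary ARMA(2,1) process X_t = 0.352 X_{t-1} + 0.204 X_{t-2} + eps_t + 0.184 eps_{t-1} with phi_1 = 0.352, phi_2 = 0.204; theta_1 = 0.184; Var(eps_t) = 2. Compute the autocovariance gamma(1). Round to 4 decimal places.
\gamma(1) = 1.8350

Multiply the model equation by X_{t-k} and take expectations. With theta_0 = psi_0 = 1 and psi_j the MA(infinity) weights, this gives
  gamma(k) - sum_i phi_i gamma(k-i) = c_k,
  c_k = sigma^2 * sum_{j=k..q} theta_j psi_{j-k}   (c_k = 0 for k > q),
using gamma(-m) = gamma(m).
psi-weights needed (psi_j = theta_j + sum_i phi_i psi_{j-i}):
  psi_1 = theta_1 + phi_1 = 0.184 + (0.352) = 0.536
Right-hand sides:
  c_0 = sigma^2 (1 + theta_1 psi_1) = 2 * (1 + (0.184)(0.536)) = 2 * 1.098624 = 2.197248
  c_1 = sigma^2 theta_1 = 2 * (0.184) = 0.368
  c_2 = 0
Equations for k = 0, 1, 2 (AR order 2, c_2 = 0):
  (E0) gamma(0) = phi_1 gamma(1) + phi_2 gamma(2) + c_0
  (E1) gamma(1) = phi_1 gamma(0) + phi_2 gamma(1) + c_1
  (E2) gamma(2) = phi_1 gamma(1) + phi_2 gamma(0)
From (E1): gamma(1) = A gamma(0) + B with
  A = phi_1 / (1 - phi_2) = 0.352 / 0.796 = 0.442211,   B = c_1 / (1 - phi_2) = 0.368 / 0.796 = 0.462312.
Insert (E2) into (E0): gamma(0) (1 - phi_2^2) = phi_1 (1 + phi_2) gamma(1) + c_0.
  phi_1 (1 + phi_2) = (0.352)(1.204) = 0.423808,   1 - phi_2^2 = 0.958384.
Replace gamma(1) by A gamma(0) + B and collect gamma(0):
  gamma(0) [0.958384 - (0.423808)(0.442211)] = (0.423808)(0.462312) + 2.197248
  gamma(0) * 0.770971 = 2.393179
  gamma(0) = 2.393179 / 0.770971 = 3.104109.
  gamma(1) = A gamma(0) + B = (0.442211)(3.104109) + (0.462312) = 1.834983.
Therefore gamma(1) = 1.8350 (to 4 decimal places).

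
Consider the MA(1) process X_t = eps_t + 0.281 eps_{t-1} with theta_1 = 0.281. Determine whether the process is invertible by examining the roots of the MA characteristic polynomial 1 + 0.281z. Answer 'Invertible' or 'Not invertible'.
\text{Invertible}

The MA(q) characteristic polynomial is P(z) = 1 + 0.281z.
Invertibility requires all roots to lie outside the unit circle, i.e. |z| > 1 for every root.
This is linear in z: 1 + (0.281) z = 0  =>  z = -1/(0.281) = -3.558719,  |z| = 3.558719.
Moduli of all roots: 3.5587.
All moduli strictly greater than 1? Yes.
Verdict: Invertible.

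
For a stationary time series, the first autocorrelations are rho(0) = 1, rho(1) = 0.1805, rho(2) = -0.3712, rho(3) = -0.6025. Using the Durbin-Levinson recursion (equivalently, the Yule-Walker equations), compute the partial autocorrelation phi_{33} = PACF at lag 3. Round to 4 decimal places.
\phi_{33} = -0.5410

The PACF at lag k is phi_{kk}, the last component of the solution
to the Yule-Walker system G_k phi = r_k where
  (G_k)_{ij} = rho(|i - j|), (r_k)_i = rho(i), i,j = 1..k.
Equivalently, Durbin-Levinson gives phi_{kk} iteratively:
  phi_{11} = rho(1)
  phi_{kk} = [rho(k) - sum_{j=1..k-1} phi_{k-1,j} rho(k-j)]
            / [1 - sum_{j=1..k-1} phi_{k-1,j} rho(j)],
  phi_{k,j} = phi_{k-1,j} - phi_{kk} phi_{k-1,k-j},  j = 1..k-1.
Step k = 1:
  phi_11 = rho(1) = 0.1805.
Step k = 2:
  phi_22 = [rho(2) - phi_11 rho(1)] / [1 - phi_11 rho(1)] = [-0.3712 - (0.1805)(0.1805)] / [1 - (0.1805)(0.1805)]
         = -0.40378025 / 0.96741975 = -0.417379.
  Update: phi_21 = phi_11 - phi_22 phi_11 = 0.1805 - (-0.417379)(0.1805) = 0.255837.
Step k = 3:
  phi_33 = [rho(3) - phi_21 rho(2) - phi_22 rho(1)] / [1 - phi_21 rho(1) - phi_22 rho(2)]
    numerator   = -0.6025 - (0.255837)(-0.3712) - (-0.417379)(0.1805) = -0.43219654
    denominator = 1 - (0.255837)(0.1805) - (-0.417379)(-0.3712) = 0.79889054
  phi_33 = -0.43219654 / 0.79889054 = -0.541.
Therefore phi_{33} = -0.5410.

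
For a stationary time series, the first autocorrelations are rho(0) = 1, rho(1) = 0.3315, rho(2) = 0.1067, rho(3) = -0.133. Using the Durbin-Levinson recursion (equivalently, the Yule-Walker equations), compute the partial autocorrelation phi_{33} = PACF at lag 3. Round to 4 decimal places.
\phi_{33} = -0.1880

The PACF at lag k is phi_{kk}, the last component of the solution
to the Yule-Walker system G_k phi = r_k where
  (G_k)_{ij} = rho(|i - j|), (r_k)_i = rho(i), i,j = 1..k.
Equivalently, Durbin-Levinson gives phi_{kk} iteratively:
  phi_{11} = rho(1)
  phi_{kk} = [rho(k) - sum_{j=1..k-1} phi_{k-1,j} rho(k-j)]
            / [1 - sum_{j=1..k-1} phi_{k-1,j} rho(j)],
  phi_{k,j} = phi_{k-1,j} - phi_{kk} phi_{k-1,k-j},  j = 1..k-1.
Step k = 1:
  phi_11 = rho(1) = 0.3315.
Step k = 2:
  phi_22 = [rho(2) - phi_11 rho(1)] / [1 - phi_11 rho(1)] = [0.1067 - (0.3315)(0.3315)] / [1 - (0.3315)(0.3315)]
         = -0.00319225 / 0.89010775 = -0.003586.
  Update: phi_21 = phi_11 - phi_22 phi_11 = 0.3315 - (-0.003586)(0.3315) = 0.332689.
Step k = 3:
  phi_33 = [rho(3) - phi_21 rho(2) - phi_22 rho(1)] / [1 - phi_21 rho(1) - phi_22 rho(2)]
    numerator   = -0.133 - (0.332689)(0.1067) - (-0.003586)(0.3315) = -0.16730902
    denominator = 1 - (0.332689)(0.3315) - (-0.003586)(0.1067) = 0.8900963
  phi_33 = -0.16730902 / 0.8900963 = -0.188.
Therefore phi_{33} = -0.1880.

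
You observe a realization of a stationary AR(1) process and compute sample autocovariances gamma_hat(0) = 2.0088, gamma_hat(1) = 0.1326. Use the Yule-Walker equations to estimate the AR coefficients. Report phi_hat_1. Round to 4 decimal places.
\hat\phi_{1} = 0.0660

The Yule-Walker equations for an AR(p) process read, in matrix form,
  Gamma_p phi = r_p,   with   (Gamma_p)_{ij} = gamma(|i - j|),
                       (r_p)_i = gamma(i),   i,j = 1..p.
Substitute the sample gammas (Toeplitz matrix and right-hand side of size 1):
  Gamma_p = [[2.0088]]
  r_p     = [0.1326]
With p = 1 this is the single equation gamma(0) phi_1 = gamma(1):
  phi_hat_1 = gamma(1) / gamma(0) = 0.1326 / 2.0088 = 0.0660.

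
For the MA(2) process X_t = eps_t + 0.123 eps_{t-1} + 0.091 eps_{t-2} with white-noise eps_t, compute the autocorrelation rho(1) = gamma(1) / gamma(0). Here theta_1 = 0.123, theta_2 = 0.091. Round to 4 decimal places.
\rho(1) = 0.1311

For an MA(q) process with theta_0 = 1, the autocovariance is
  gamma(k) = sigma^2 * sum_{i=0..q-k} theta_i * theta_{i+k},
and rho(k) = gamma(k) / gamma(0). Sigma^2 cancels.
  numerator   = (1)*(0.123) + (0.123)*(0.091) = 0.134193.
  denominator = (1)^2 + (0.123)^2 + (0.091)^2 = 1.02341.
  rho(1) = 0.134193 / 1.02341 = 0.1311.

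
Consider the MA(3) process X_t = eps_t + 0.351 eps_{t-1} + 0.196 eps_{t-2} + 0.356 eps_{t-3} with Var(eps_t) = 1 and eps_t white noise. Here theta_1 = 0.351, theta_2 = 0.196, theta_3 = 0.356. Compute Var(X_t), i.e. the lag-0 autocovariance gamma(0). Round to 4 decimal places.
\gamma(0) = 1.2884

For an MA(q) process X_t = eps_t + sum_i theta_i eps_{t-i} with
Var(eps_t) = sigma^2, the variance is
  gamma(0) = sigma^2 * (1 + sum_i theta_i^2).
  sum_i theta_i^2 = (0.351)^2 + (0.196)^2 + (0.356)^2 = 0.123201 + 0.038416 + 0.126736 = 0.288353.
  gamma(0) = 1 * (1 + 0.288353) = 1 * 1.288353 = 1.288353, which rounds to 1.2884.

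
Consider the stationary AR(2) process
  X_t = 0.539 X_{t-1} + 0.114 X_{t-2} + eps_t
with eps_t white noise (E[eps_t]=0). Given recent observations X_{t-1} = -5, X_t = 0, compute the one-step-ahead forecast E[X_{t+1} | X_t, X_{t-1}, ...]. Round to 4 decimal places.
E[X_{t+1} \mid \mathcal F_t] = -0.5700

For an AR(p) model X_t = c + sum_i phi_i X_{t-i} + eps_t, the
one-step-ahead conditional mean is
  E[X_{t+1} | X_t, ...] = c + sum_i phi_i X_{t+1-i}.
Substitute known values:
  E[X_{t+1} | ...] = (0.539) * (0) + (0.114) * (-5)
                   = -0.5700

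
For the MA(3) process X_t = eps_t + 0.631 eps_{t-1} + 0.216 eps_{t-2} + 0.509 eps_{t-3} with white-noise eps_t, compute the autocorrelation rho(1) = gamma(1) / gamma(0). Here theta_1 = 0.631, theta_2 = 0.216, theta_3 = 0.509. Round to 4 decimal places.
\rho(1) = 0.5148

For an MA(q) process with theta_0 = 1, the autocovariance is
  gamma(k) = sigma^2 * sum_{i=0..q-k} theta_i * theta_{i+k},
and rho(k) = gamma(k) / gamma(0). Sigma^2 cancels.
  numerator   = (1)*(0.631) + (0.631)*(0.216) + (0.216)*(0.509) = 0.87724.
  denominator = (1)^2 + (0.631)^2 + (0.216)^2 + (0.509)^2 = 1.703898.
  rho(1) = 0.87724 / 1.703898 = 0.5148.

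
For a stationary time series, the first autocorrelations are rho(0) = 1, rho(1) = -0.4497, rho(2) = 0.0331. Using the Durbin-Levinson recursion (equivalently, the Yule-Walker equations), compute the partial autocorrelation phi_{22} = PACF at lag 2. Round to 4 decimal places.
\phi_{22} = -0.2120

The PACF at lag k is phi_{kk}, the last component of the solution
to the Yule-Walker system G_k phi = r_k where
  (G_k)_{ij} = rho(|i - j|), (r_k)_i = rho(i), i,j = 1..k.
Equivalently, Durbin-Levinson gives phi_{kk} iteratively:
  phi_{11} = rho(1)
  phi_{kk} = [rho(k) - sum_{j=1..k-1} phi_{k-1,j} rho(k-j)]
            / [1 - sum_{j=1..k-1} phi_{k-1,j} rho(j)],
  phi_{k,j} = phi_{k-1,j} - phi_{kk} phi_{k-1,k-j},  j = 1..k-1.
Step k = 1:
  phi_11 = rho(1) = -0.4497.
Step k = 2:
  phi_22 = [rho(2) - phi_11 rho(1)] / [1 - phi_11 rho(1)] = [0.0331 - (-0.4497)(-0.4497)] / [1 - (-0.4497)(-0.4497)]
         = -0.16913009 / 0.79776991 = -0.212.
Therefore phi_{22} = -0.2120.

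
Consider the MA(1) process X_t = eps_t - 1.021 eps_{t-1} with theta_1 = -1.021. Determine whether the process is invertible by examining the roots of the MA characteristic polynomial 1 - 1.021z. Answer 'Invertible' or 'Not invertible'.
\text{Not invertible}

The MA(q) characteristic polynomial is P(z) = 1 - 1.021z.
Invertibility requires all roots to lie outside the unit circle, i.e. |z| > 1 for every root.
This is linear in z: 1 + (-1.021) z = 0  =>  z = -1/(-1.021) = 0.979432,  |z| = 0.979432.
Moduli of all roots: 0.9794.
All moduli strictly greater than 1? No.
Verdict: Not invertible.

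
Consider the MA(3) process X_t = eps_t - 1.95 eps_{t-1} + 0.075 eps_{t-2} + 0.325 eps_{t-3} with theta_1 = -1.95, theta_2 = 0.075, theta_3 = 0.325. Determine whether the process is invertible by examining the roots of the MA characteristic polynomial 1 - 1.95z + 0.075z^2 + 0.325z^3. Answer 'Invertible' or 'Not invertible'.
\text{Not invertible}

The MA(q) characteristic polynomial is P(z) = 1 - 1.95z + 0.075z^2 + 0.325z^3.
Invertibility requires all roots to lie outside the unit circle, i.e. |z| > 1 for every root.
Degree 3: look for a simple real root z0 first, then factor out (1 - z/z0) and solve the remaining quadratic.
Testing z0 = 2: P(2) = 1 + (-1.95)(2) + (0.075)(2)^2 + (0.325)(2)^3
  = 1 + (-3.9) + (0.3) + (2.6) = 0.  So z_0 = 2 is a root, |z_0| = 2.
Divide out the factor (1 - 0.5 z) = (1 - z/z0) (since 1/z0 = 0.5):
  P(z) = (1 - 0.5 z)(1 + (-1.45) z + (-0.65) z^2)
  [check: z-coef -1.45 - (0.5) = -1.95; z^2-coef -0.65 - (0.5)(-1.45) = 0.075; z^3-coef -(0.5)(-0.65) = 0.325.]
Remaining roots from the quadratic factor 1 + (-1.45) z + (-0.65) z^2:
  Set 1 + (-1.45) z + (-0.65) z^2 = 0, i.e. a z^2 + b z + c = 0 with a = -0.65, b = -1.45, c = 1.
  Discriminant D = b^2 - 4ac = (-1.45)^2 - 4*(-0.65)*1 = 2.1025 - (-2.6) = 4.7025.
  D >= 0, so the roots are real: z = (-b +/- sqrt(D)) / (2a) = (1.45 +/- 2.168525) / (-1.3).
    z_1 = (1.45 + 2.168525) / (-1.3) = -2.7835,   |z_1| = 2.7835.
    z_2 = (1.45 - 2.168525) / (-1.3) = 0.5527,   |z_2| = 0.5527.
Moduli of all roots: 2.0000, 2.7835, 0.5527.
All moduli strictly greater than 1? No.
Verdict: Not invertible.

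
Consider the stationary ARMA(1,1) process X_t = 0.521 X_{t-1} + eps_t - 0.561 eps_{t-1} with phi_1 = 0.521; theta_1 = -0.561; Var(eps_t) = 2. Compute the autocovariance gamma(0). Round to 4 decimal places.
\gamma(0) = 2.0044

Multiply the model equation by X_{t-k} and take expectations. With theta_0 = psi_0 = 1 and psi_j the MA(infinity) weights, this gives
  gamma(k) - sum_i phi_i gamma(k-i) = c_k,
  c_k = sigma^2 * sum_{j=k..q} theta_j psi_{j-k}   (c_k = 0 for k > q),
using gamma(-m) = gamma(m).
psi-weights needed (psi_j = theta_j + sum_i phi_i psi_{j-i}):
  psi_1 = theta_1 + phi_1 = -0.561 + (0.521) = -0.04
Right-hand sides:
  c_0 = sigma^2 (1 + theta_1 psi_1) = 2 * (1 + (-0.561)(-0.04)) = 2 * 1.02244 = 2.04488
  c_1 = sigma^2 theta_1 = 2 * (-0.561) = -1.122
  c_2 = 0
Equations for k = 0 and k = 1 (AR order 1):
  gamma(0) = phi_1 gamma(1) + c_0
  gamma(1) = phi_1 gamma(0) + c_1
Substituting the second into the first: gamma(0) (1 - phi_1^2) = c_0 + phi_1 c_1, so
  gamma(0) = (c_0 + phi_1 c_1) / (1 - phi_1^2) = (2.04488 + (0.521)(-1.122)) / (1 - (0.521)^2) = 1.460318 / 0.728559 = 2.004392.
Therefore gamma(0) = 2.0044 (to 4 decimal places).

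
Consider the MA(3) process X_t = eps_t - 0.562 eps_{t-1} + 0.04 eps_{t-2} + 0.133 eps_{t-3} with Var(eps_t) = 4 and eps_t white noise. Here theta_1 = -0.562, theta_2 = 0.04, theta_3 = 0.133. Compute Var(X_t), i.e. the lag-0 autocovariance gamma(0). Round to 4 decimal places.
\gamma(0) = 5.3405

For an MA(q) process X_t = eps_t + sum_i theta_i eps_{t-i} with
Var(eps_t) = sigma^2, the variance is
  gamma(0) = sigma^2 * (1 + sum_i theta_i^2).
  sum_i theta_i^2 = (-0.562)^2 + (0.04)^2 + (0.133)^2 = 0.315844 + 0.0016 + 0.017689 = 0.335133.
  gamma(0) = 4 * (1 + 0.335133) = 4 * 1.335133 = 5.340532, which rounds to 5.3405.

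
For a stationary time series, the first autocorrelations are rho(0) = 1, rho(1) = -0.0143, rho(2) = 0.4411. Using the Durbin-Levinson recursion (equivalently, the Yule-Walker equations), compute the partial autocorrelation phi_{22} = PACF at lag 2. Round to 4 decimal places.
\phi_{22} = 0.4410

The PACF at lag k is phi_{kk}, the last component of the solution
to the Yule-Walker system G_k phi = r_k where
  (G_k)_{ij} = rho(|i - j|), (r_k)_i = rho(i), i,j = 1..k.
Equivalently, Durbin-Levinson gives phi_{kk} iteratively:
  phi_{11} = rho(1)
  phi_{kk} = [rho(k) - sum_{j=1..k-1} phi_{k-1,j} rho(k-j)]
            / [1 - sum_{j=1..k-1} phi_{k-1,j} rho(j)],
  phi_{k,j} = phi_{k-1,j} - phi_{kk} phi_{k-1,k-j},  j = 1..k-1.
Step k = 1:
  phi_11 = rho(1) = -0.0143.
Step k = 2:
  phi_22 = [rho(2) - phi_11 rho(1)] / [1 - phi_11 rho(1)] = [0.4411 - (-0.0143)(-0.0143)] / [1 - (-0.0143)(-0.0143)]
         = 0.44089551 / 0.99979551 = 0.441.
Therefore phi_{22} = 0.4410.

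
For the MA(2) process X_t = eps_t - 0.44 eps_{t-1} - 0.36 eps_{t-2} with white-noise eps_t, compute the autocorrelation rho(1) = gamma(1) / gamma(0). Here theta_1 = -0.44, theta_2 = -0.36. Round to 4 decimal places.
\rho(1) = -0.2128

For an MA(q) process with theta_0 = 1, the autocovariance is
  gamma(k) = sigma^2 * sum_{i=0..q-k} theta_i * theta_{i+k},
and rho(k) = gamma(k) / gamma(0). Sigma^2 cancels.
  numerator   = (1)*(-0.44) + (-0.44)*(-0.36) = -0.2816.
  denominator = (1)^2 + (-0.44)^2 + (-0.36)^2 = 1.3232.
  rho(1) = -0.2816 / 1.3232 = -0.2128.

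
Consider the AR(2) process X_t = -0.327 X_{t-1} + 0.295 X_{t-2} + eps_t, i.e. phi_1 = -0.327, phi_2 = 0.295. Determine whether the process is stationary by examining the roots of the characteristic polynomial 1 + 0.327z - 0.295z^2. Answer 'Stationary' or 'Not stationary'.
\text{Stationary}

The AR(p) characteristic polynomial is P(z) = 1 + 0.327z - 0.295z^2.
Stationarity requires all roots to lie outside the unit circle, i.e. |z| > 1 for every root.
Set 1 + (0.327) z + (-0.295) z^2 = 0, i.e. a z^2 + b z + c = 0 with a = -0.295, b = 0.327, c = 1.
Discriminant D = b^2 - 4ac = (0.327)^2 - 4*(-0.295)*1 = 0.106929 - (-1.18) = 1.286929.
D >= 0, so the roots are real: z = (-b +/- sqrt(D)) / (2a) = (-0.327 +/- 1.134429) / (-0.59).
  z_1 = (-0.327 + 1.134429) / (-0.59) = -1.3685,   |z_1| = 1.3685.
  z_2 = (-0.327 - 1.134429) / (-0.59) = 2.477,   |z_2| = 2.477.
Moduli of all roots: 1.3685, 2.4770.
All moduli strictly greater than 1? Yes.
Verdict: Stationary.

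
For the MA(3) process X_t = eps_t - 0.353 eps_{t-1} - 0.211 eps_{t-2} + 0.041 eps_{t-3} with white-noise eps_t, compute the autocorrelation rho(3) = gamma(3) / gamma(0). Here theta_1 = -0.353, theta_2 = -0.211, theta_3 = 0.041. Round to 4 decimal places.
\rho(3) = 0.0350

For an MA(q) process with theta_0 = 1, the autocovariance is
  gamma(k) = sigma^2 * sum_{i=0..q-k} theta_i * theta_{i+k},
and rho(k) = gamma(k) / gamma(0). Sigma^2 cancels.
  numerator   = (1)*(0.041) = 0.041.
  denominator = (1)^2 + (-0.353)^2 + (-0.211)^2 + (0.041)^2 = 1.170811.
  rho(3) = 0.041 / 1.170811 = 0.0350.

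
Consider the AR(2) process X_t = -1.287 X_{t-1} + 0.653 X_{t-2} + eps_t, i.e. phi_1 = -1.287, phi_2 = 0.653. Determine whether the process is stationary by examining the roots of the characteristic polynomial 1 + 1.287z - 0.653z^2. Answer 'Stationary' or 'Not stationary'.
\text{Not stationary}

The AR(p) characteristic polynomial is P(z) = 1 + 1.287z - 0.653z^2.
Stationarity requires all roots to lie outside the unit circle, i.e. |z| > 1 for every root.
Set 1 + (1.287) z + (-0.653) z^2 = 0, i.e. a z^2 + b z + c = 0 with a = -0.653, b = 1.287, c = 1.
Discriminant D = b^2 - 4ac = (1.287)^2 - 4*(-0.653)*1 = 1.656369 - (-2.612) = 4.268369.
D >= 0, so the roots are real: z = (-b +/- sqrt(D)) / (2a) = (-1.287 +/- 2.066003) / (-1.306).
  z_1 = (-1.287 + 2.066003) / (-1.306) = -0.5965,   |z_1| = 0.5965.
  z_2 = (-1.287 - 2.066003) / (-1.306) = 2.5674,   |z_2| = 2.5674.
Moduli of all roots: 0.5965, 2.5674.
All moduli strictly greater than 1? No.
Verdict: Not stationary.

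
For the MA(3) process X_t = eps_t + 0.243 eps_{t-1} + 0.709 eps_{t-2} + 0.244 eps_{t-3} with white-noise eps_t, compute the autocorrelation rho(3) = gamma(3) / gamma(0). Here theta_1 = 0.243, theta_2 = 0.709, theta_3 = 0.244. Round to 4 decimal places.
\rho(3) = 0.1505

For an MA(q) process with theta_0 = 1, the autocovariance is
  gamma(k) = sigma^2 * sum_{i=0..q-k} theta_i * theta_{i+k},
and rho(k) = gamma(k) / gamma(0). Sigma^2 cancels.
  numerator   = (1)*(0.244) = 0.244.
  denominator = (1)^2 + (0.243)^2 + (0.709)^2 + (0.244)^2 = 1.621266.
  rho(3) = 0.244 / 1.621266 = 0.1505.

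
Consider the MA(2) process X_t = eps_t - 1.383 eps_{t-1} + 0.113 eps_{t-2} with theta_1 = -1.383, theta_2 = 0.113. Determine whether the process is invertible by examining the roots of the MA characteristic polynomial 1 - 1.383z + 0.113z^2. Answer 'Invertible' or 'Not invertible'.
\text{Not invertible}

The MA(q) characteristic polynomial is P(z) = 1 - 1.383z + 0.113z^2.
Invertibility requires all roots to lie outside the unit circle, i.e. |z| > 1 for every root.
Set 1 + (-1.383) z + (0.113) z^2 = 0, i.e. a z^2 + b z + c = 0 with a = 0.113, b = -1.383, c = 1.
Discriminant D = b^2 - 4ac = (-1.383)^2 - 4*(0.113)*1 = 1.912689 - (0.452) = 1.460689.
D >= 0, so the roots are real: z = (-b +/- sqrt(D)) / (2a) = (1.383 +/- 1.20859) / (0.226).
  z_1 = (1.383 + 1.20859) / (0.226) = 11.4672,   |z_1| = 11.4672.
  z_2 = (1.383 - 1.20859) / (0.226) = 0.7717,   |z_2| = 0.7717.
Moduli of all roots: 11.4672, 0.7717.
All moduli strictly greater than 1? No.
Verdict: Not invertible.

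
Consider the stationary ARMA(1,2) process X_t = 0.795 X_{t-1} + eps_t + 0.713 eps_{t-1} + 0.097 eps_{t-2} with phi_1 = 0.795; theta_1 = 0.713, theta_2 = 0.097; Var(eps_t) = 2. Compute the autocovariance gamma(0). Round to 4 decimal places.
\gamma(0) = 15.6751

Multiply the model equation by X_{t-k} and take expectations. With theta_0 = psi_0 = 1 and psi_j the MA(infinity) weights, this gives
  gamma(k) - sum_i phi_i gamma(k-i) = c_k,
  c_k = sigma^2 * sum_{j=k..q} theta_j psi_{j-k}   (c_k = 0 for k > q),
using gamma(-m) = gamma(m).
psi-weights needed (psi_j = theta_j + sum_i phi_i psi_{j-i}):
  psi_1 = theta_1 + phi_1 = 0.713 + (0.795) = 1.508
  psi_2 = theta_2 + phi_1 psi_1 = 0.097 + (0.795)(1.508) = 1.29586
Right-hand sides:
  c_0 = sigma^2 (1 + theta_1 psi_1 + theta_2 psi_2) = 2 * (1 + (0.713)(1.508) + (0.097)(1.29586)) = 2 * 2.200902 = 4.401805
  c_1 = sigma^2 (theta_1 + theta_2 psi_1) = 2 * (0.713 + (0.097)(1.508)) = 1.718552
  c_2 = sigma^2 theta_2 = 2 * (0.097) = 0.194
Equations for k = 0 and k = 1 (AR order 1):
  gamma(0) = phi_1 gamma(1) + c_0
  gamma(1) = phi_1 gamma(0) + c_1
Substituting the second into the first: gamma(0) (1 - phi_1^2) = c_0 + phi_1 c_1, so
  gamma(0) = (c_0 + phi_1 c_1) / (1 - phi_1^2) = (4.401805 + (0.795)(1.718552)) / (1 - (0.795)^2) = 5.768054 / 0.367975 = 15.675124.
Therefore gamma(0) = 15.6751 (to 4 decimal places).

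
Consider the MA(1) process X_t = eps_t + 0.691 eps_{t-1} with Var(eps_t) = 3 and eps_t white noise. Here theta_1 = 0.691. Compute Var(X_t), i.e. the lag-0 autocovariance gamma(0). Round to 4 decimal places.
\gamma(0) = 4.4324

For an MA(q) process X_t = eps_t + sum_i theta_i eps_{t-i} with
Var(eps_t) = sigma^2, the variance is
  gamma(0) = sigma^2 * (1 + sum_i theta_i^2).
  sum_i theta_i^2 = (0.691)^2 = 0.477481.
  gamma(0) = 3 * (1 + 0.477481) = 3 * 1.477481 = 4.432443, which rounds to 4.4324.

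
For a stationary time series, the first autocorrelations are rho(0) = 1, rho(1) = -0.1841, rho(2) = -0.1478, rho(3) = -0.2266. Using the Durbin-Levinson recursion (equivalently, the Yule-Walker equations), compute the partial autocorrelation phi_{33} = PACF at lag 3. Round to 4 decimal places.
\phi_{33} = -0.3150

The PACF at lag k is phi_{kk}, the last component of the solution
to the Yule-Walker system G_k phi = r_k where
  (G_k)_{ij} = rho(|i - j|), (r_k)_i = rho(i), i,j = 1..k.
Equivalently, Durbin-Levinson gives phi_{kk} iteratively:
  phi_{11} = rho(1)
  phi_{kk} = [rho(k) - sum_{j=1..k-1} phi_{k-1,j} rho(k-j)]
            / [1 - sum_{j=1..k-1} phi_{k-1,j} rho(j)],
  phi_{k,j} = phi_{k-1,j} - phi_{kk} phi_{k-1,k-j},  j = 1..k-1.
Step k = 1:
  phi_11 = rho(1) = -0.1841.
Step k = 2:
  phi_22 = [rho(2) - phi_11 rho(1)] / [1 - phi_11 rho(1)] = [-0.1478 - (-0.1841)(-0.1841)] / [1 - (-0.1841)(-0.1841)]
         = -0.18169281 / 0.96610719 = -0.188067.
  Update: phi_21 = phi_11 - phi_22 phi_11 = -0.1841 - (-0.188067)(-0.1841) = -0.218723.
Step k = 3:
  phi_33 = [rho(3) - phi_21 rho(2) - phi_22 rho(1)] / [1 - phi_21 rho(1) - phi_22 rho(2)]
    numerator   = -0.2266 - (-0.218723)(-0.1478) - (-0.188067)(-0.1841) = -0.2935504
    denominator = 1 - (-0.218723)(-0.1841) - (-0.188067)(-0.1478) = 0.93193678
  phi_33 = -0.2935504 / 0.93193678 = -0.315.
Therefore phi_{33} = -0.3150.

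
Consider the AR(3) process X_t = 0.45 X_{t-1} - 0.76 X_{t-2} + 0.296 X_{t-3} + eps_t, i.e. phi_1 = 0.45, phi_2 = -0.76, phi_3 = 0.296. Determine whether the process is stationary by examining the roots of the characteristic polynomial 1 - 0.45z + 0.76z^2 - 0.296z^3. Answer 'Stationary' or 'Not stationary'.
\text{Stationary}

The AR(p) characteristic polynomial is P(z) = 1 - 0.45z + 0.76z^2 - 0.296z^3.
Stationarity requires all roots to lie outside the unit circle, i.e. |z| > 1 for every root.
Degree 3: look for a simple real root z0 first, then factor out (1 - z/z0) and solve the remaining quadratic.
Testing z0 = 2.5: P(2.5) = 1 + (-0.45)(2.5) + (0.76)(2.5)^2 + (-0.296)(2.5)^3
  = 1 + (-1.125) + (4.75) + (-4.625) = 0.  So z_0 = 2.5 is a root, |z_0| = 2.5.
Divide out the factor (1 - 0.4 z) = (1 - z/z0) (since 1/z0 = 0.4):
  P(z) = (1 - 0.4 z)(1 + (-0.05) z + (0.74) z^2)
  [check: z-coef -0.05 - (0.4) = -0.45; z^2-coef 0.74 - (0.4)(-0.05) = 0.76; z^3-coef -(0.4)(0.74) = -0.296.]
Remaining roots from the quadratic factor 1 + (-0.05) z + (0.74) z^2:
  Set 1 + (-0.05) z + (0.74) z^2 = 0, i.e. a z^2 + b z + c = 0 with a = 0.74, b = -0.05, c = 1.
  Discriminant D = b^2 - 4ac = (-0.05)^2 - 4*(0.74)*1 = 0.0025 - (2.96) = -2.9575.
  D < 0, so the roots are the complex-conjugate pair z = (-b +/- i sqrt(-D)) / (2a) = 0.0338 +/- 1.162i.
  For a conjugate pair |z|^2 = z * conj(z) = (product of roots) = c/a = 1/(0.74) = 1.351351, so |z| = sqrt(1.351351) = 1.1625 for both roots.
Moduli of all roots: 2.5000, 1.1625, 1.1625.
All moduli strictly greater than 1? Yes.
Verdict: Stationary.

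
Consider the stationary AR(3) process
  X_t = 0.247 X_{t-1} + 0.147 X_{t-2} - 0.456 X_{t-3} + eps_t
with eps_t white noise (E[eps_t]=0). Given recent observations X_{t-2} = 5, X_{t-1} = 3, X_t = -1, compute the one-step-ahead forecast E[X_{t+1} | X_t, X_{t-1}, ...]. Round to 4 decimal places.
E[X_{t+1} \mid \mathcal F_t] = -2.0860

For an AR(p) model X_t = c + sum_i phi_i X_{t-i} + eps_t, the
one-step-ahead conditional mean is
  E[X_{t+1} | X_t, ...] = c + sum_i phi_i X_{t+1-i}.
Substitute known values:
  E[X_{t+1} | ...] = (0.247) * (-1) + (0.147) * (3) + (-0.456) * (5)
                   = -2.0860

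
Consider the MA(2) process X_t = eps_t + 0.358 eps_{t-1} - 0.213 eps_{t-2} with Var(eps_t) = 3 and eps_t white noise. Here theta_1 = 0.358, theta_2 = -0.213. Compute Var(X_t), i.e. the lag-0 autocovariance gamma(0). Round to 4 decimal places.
\gamma(0) = 3.5206

For an MA(q) process X_t = eps_t + sum_i theta_i eps_{t-i} with
Var(eps_t) = sigma^2, the variance is
  gamma(0) = sigma^2 * (1 + sum_i theta_i^2).
  sum_i theta_i^2 = (0.358)^2 + (-0.213)^2 = 0.128164 + 0.045369 = 0.173533.
  gamma(0) = 3 * (1 + 0.173533) = 3 * 1.173533 = 3.520599, which rounds to 3.5206.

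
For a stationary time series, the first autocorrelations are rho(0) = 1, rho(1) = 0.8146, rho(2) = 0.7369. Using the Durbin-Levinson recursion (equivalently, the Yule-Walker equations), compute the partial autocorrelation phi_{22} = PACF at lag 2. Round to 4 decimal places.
\phi_{22} = 0.2180

The PACF at lag k is phi_{kk}, the last component of the solution
to the Yule-Walker system G_k phi = r_k where
  (G_k)_{ij} = rho(|i - j|), (r_k)_i = rho(i), i,j = 1..k.
Equivalently, Durbin-Levinson gives phi_{kk} iteratively:
  phi_{11} = rho(1)
  phi_{kk} = [rho(k) - sum_{j=1..k-1} phi_{k-1,j} rho(k-j)]
            / [1 - sum_{j=1..k-1} phi_{k-1,j} rho(j)],
  phi_{k,j} = phi_{k-1,j} - phi_{kk} phi_{k-1,k-j},  j = 1..k-1.
Step k = 1:
  phi_11 = rho(1) = 0.8146.
Step k = 2:
  phi_22 = [rho(2) - phi_11 rho(1)] / [1 - phi_11 rho(1)] = [0.7369 - (0.8146)(0.8146)] / [1 - (0.8146)(0.8146)]
         = 0.07332684 / 0.33642684 = 0.218.
Therefore phi_{22} = 0.2180.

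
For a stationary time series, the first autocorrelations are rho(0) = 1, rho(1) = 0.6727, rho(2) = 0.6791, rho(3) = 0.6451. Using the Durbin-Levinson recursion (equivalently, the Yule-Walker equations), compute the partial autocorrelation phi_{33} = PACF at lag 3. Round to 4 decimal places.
\phi_{33} = 0.2181

The PACF at lag k is phi_{kk}, the last component of the solution
to the Yule-Walker system G_k phi = r_k where
  (G_k)_{ij} = rho(|i - j|), (r_k)_i = rho(i), i,j = 1..k.
Equivalently, Durbin-Levinson gives phi_{kk} iteratively:
  phi_{11} = rho(1)
  phi_{kk} = [rho(k) - sum_{j=1..k-1} phi_{k-1,j} rho(k-j)]
            / [1 - sum_{j=1..k-1} phi_{k-1,j} rho(j)],
  phi_{k,j} = phi_{k-1,j} - phi_{kk} phi_{k-1,k-j},  j = 1..k-1.
Step k = 1:
  phi_11 = rho(1) = 0.6727.
Step k = 2:
  phi_22 = [rho(2) - phi_11 rho(1)] / [1 - phi_11 rho(1)] = [0.6791 - (0.6727)(0.6727)] / [1 - (0.6727)(0.6727)]
         = 0.22657471 / 0.54747471 = 0.413854.
  Update: phi_21 = phi_11 - phi_22 phi_11 = 0.6727 - (0.413854)(0.6727) = 0.3943.
Step k = 3:
  phi_33 = [rho(3) - phi_21 rho(2) - phi_22 rho(1)] / [1 - phi_21 rho(1) - phi_22 rho(2)]
    numerator   = 0.6451 - (0.3943)(0.6791) - (0.413854)(0.6727) = 0.09893096
    denominator = 1 - (0.3943)(0.6727) - (0.413854)(0.6791) = 0.45370581
  phi_33 = 0.09893096 / 0.45370581 = 0.2181.
Therefore phi_{33} = 0.2181.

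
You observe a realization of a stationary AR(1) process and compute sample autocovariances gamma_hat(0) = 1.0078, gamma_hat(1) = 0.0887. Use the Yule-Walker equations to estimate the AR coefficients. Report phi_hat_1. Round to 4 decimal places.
\hat\phi_{1} = 0.0880

The Yule-Walker equations for an AR(p) process read, in matrix form,
  Gamma_p phi = r_p,   with   (Gamma_p)_{ij} = gamma(|i - j|),
                       (r_p)_i = gamma(i),   i,j = 1..p.
Substitute the sample gammas (Toeplitz matrix and right-hand side of size 1):
  Gamma_p = [[1.0078]]
  r_p     = [0.0887]
With p = 1 this is the single equation gamma(0) phi_1 = gamma(1):
  phi_hat_1 = gamma(1) / gamma(0) = 0.0887 / 1.0078 = 0.0880.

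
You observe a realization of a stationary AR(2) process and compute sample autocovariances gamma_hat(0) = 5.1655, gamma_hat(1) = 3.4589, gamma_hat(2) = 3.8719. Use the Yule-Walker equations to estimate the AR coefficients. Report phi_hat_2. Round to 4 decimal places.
\hat\phi_{2} = 0.5460

The Yule-Walker equations for an AR(p) process read, in matrix form,
  Gamma_p phi = r_p,   with   (Gamma_p)_{ij} = gamma(|i - j|),
                       (r_p)_i = gamma(i),   i,j = 1..p.
Substitute the sample gammas (Toeplitz matrix and right-hand side of size 2):
  Gamma_p = [[5.1655, 3.4589], [3.4589, 5.1655]]
  r_p     = [3.4589, 3.8719]
Written out:
  5.1655 phi_1 + 3.4589 phi_2 = 3.4589
  3.4589 phi_1 + 5.1655 phi_2 = 3.8719
Solve by Cramer's rule:
  det = gamma(0)^2 - gamma(1)^2 = (5.1655)^2 - (3.4589)^2 = 26.68239025 - 11.96398921 = 14.71840104
  phi_hat_1 = [gamma(1) gamma(0) - gamma(1) gamma(2)] / det = [(3.4589)(5.1655) - (3.4589)(3.8719)] / 14.71840104 = 4.47443304 / 14.71840104 = 0.304
  phi_hat_2 = [gamma(0) gamma(2) - gamma(1)^2] / det = [(5.1655)(3.8719) - (3.4589)^2] / 14.71840104 = 8.03631024 / 14.71840104 = 0.546
So phi_hat = [0.3040, 0.5460].
Therefore phi_hat_2 = 0.5460.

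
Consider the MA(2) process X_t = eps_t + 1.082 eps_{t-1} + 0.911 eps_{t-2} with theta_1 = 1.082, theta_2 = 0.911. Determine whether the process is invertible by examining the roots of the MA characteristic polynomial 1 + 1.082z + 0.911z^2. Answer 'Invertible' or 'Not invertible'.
\text{Invertible}

The MA(q) characteristic polynomial is P(z) = 1 + 1.082z + 0.911z^2.
Invertibility requires all roots to lie outside the unit circle, i.e. |z| > 1 for every root.
Set 1 + (1.082) z + (0.911) z^2 = 0, i.e. a z^2 + b z + c = 0 with a = 0.911, b = 1.082, c = 1.
Discriminant D = b^2 - 4ac = (1.082)^2 - 4*(0.911)*1 = 1.170724 - (3.644) = -2.473276.
D < 0, so the roots are the complex-conjugate pair z = (-b +/- i sqrt(-D)) / (2a) = -0.5939 +/- 0.8632i.
For a conjugate pair |z|^2 = z * conj(z) = (product of roots) = c/a = 1/(0.911) = 1.097695, so |z| = sqrt(1.097695) = 1.0477 for both roots.
Moduli of all roots: 1.0477, 1.0477.
All moduli strictly greater than 1? Yes.
Verdict: Invertible.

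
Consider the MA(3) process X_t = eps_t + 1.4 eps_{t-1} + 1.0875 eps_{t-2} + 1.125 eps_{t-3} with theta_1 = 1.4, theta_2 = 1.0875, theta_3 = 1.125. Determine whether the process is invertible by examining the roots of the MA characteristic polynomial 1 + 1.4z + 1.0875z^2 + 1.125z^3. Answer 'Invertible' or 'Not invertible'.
\text{Not invertible}

The MA(q) characteristic polynomial is P(z) = 1 + 1.4z + 1.0875z^2 + 1.125z^3.
Invertibility requires all roots to lie outside the unit circle, i.e. |z| > 1 for every root.
Degree 3: look for a simple real root z0 first, then factor out (1 - z/z0) and solve the remaining quadratic.
Testing z0 = -0.8: P(-0.8) = 1 + (1.4)(-0.8) + (1.0875)(-0.8)^2 + (1.125)(-0.8)^3
  = 1 + (-1.12) + (0.696) + (-0.576) = 0.  So z_0 = -0.8 is a root, |z_0| = 0.8.
Divide out the factor (1 + 1.25 z) = (1 - z/z0) (since 1/z0 = -1.25):
  P(z) = (1 + 1.25 z)(1 + (0.15) z + (0.9) z^2)
  [check: z-coef 0.15 - (-1.25) = 1.4; z^2-coef 0.9 - (-1.25)(0.15) = 1.0875; z^3-coef -(-1.25)(0.9) = 1.125.]
Remaining roots from the quadratic factor 1 + (0.15) z + (0.9) z^2:
  Set 1 + (0.15) z + (0.9) z^2 = 0, i.e. a z^2 + b z + c = 0 with a = 0.9, b = 0.15, c = 1.
  Discriminant D = b^2 - 4ac = (0.15)^2 - 4*(0.9)*1 = 0.0225 - (3.6) = -3.5775.
  D < 0, so the roots are the complex-conjugate pair z = (-b +/- i sqrt(-D)) / (2a) = -0.0833 +/- 1.0508i.
  For a conjugate pair |z|^2 = z * conj(z) = (product of roots) = c/a = 1/(0.9) = 1.111111, so |z| = sqrt(1.111111) = 1.0541 for both roots.
Moduli of all roots: 0.8000, 1.0541, 1.0541.
All moduli strictly greater than 1? No.
Verdict: Not invertible.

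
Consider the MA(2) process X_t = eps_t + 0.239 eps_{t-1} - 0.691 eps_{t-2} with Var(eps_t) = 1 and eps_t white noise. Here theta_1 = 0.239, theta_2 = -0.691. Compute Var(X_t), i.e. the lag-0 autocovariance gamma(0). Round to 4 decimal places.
\gamma(0) = 1.5346

For an MA(q) process X_t = eps_t + sum_i theta_i eps_{t-i} with
Var(eps_t) = sigma^2, the variance is
  gamma(0) = sigma^2 * (1 + sum_i theta_i^2).
  sum_i theta_i^2 = (0.239)^2 + (-0.691)^2 = 0.057121 + 0.477481 = 0.534602.
  gamma(0) = 1 * (1 + 0.534602) = 1 * 1.534602 = 1.534602, which rounds to 1.5346.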